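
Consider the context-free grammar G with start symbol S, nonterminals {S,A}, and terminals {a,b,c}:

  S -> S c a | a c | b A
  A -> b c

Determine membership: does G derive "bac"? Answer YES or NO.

Convert to CNF:
  S -> S X3 | T0 A | T2 T1
  A -> T0 T1
  T0 -> b
  T1 -> c
  T2 -> a
  X3 -> T1 T2

CYK fill:
  T[0,0] 'b' = {T0}  orig:{}
  T[1,1] 'a' = {T2}  orig:{}
  T[2,2] 'c' = {T1}  orig:{}
  T[0,1] 'ba' = ∅
  T[1,2] 'ac' = {S}
  T[0,2] 'bac' = ∅

S ∉ T[0,2] ⇒ NO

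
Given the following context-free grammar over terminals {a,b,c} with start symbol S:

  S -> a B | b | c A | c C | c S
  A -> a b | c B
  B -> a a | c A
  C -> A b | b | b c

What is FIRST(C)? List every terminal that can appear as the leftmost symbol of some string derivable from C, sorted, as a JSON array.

Compute FIRST by fixpoint:
iter 1:
  A via A→a b: +{a}
  A via A→c B: +{c}
  B via B→a a: +{a}
  B via B→c A: +{c}
  C via C→A b: +{a,c}
  C via C→b: +{b}
  S via S→a B: +{a}
  S via S→b: +{b}
  S via S→c A: +{c}
  S: {a,b,c}  A: {a,c}  B: {a,c}  C: {a,b,c}
iter 2: (stable)
  S: {a,b,c}  A: {a,c}  B: {a,c}  C: {a,b,c}

FIRST(C) = ["a", "b", "c"]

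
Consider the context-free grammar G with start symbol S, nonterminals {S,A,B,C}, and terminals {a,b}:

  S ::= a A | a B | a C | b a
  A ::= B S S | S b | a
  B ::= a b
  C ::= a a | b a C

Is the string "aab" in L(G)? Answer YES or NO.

Convert to CNF:
  S -> T0 T1 | T1 A | T1 B | T1 C
  A -> B X2 | S T0 | a
  B -> T1 T0
  C -> T0 X3 | T1 T1
  T0 -> b
  T1 -> a
  X2 -> S S
  X3 -> T1 C

Fill CYK table bottom-up:
  T[0,0] 'a' = {A,T1}  orig:{A}
  T[1,1] 'a' = {A,T1}  orig:{A}
  T[2,2] 'b' = {T0}  orig:{}
  T[0,1] 'aa' = {C,S}
  T[1,2] 'ab' = {B}
  T[0,2] 'aab' = {A,S}

S ∈ T[0,2] ⇒ YES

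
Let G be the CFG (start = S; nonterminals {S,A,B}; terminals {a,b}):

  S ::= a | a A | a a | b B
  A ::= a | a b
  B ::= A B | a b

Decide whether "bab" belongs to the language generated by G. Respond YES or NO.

Convert to CNF:
  S -> T0 A | T0 T0 | T1 B | a
  A -> T0 T1 | a
  B -> A B | T0 T1
  T0 -> a
  T1 -> b

CYK table (by increasing span):
  cell(0,0) b: {T1}  orig:{}
  cell(1,1) a: {A,S,T0}  orig:{A,S}
  cell(2,2) b: {T1}  orig:{}
  cell(0,1) ba: ∅
  cell(1,2) ab: {A,B}
  cell(0,2) bab: {S}

S ∈ T[0,2] ⇒ YES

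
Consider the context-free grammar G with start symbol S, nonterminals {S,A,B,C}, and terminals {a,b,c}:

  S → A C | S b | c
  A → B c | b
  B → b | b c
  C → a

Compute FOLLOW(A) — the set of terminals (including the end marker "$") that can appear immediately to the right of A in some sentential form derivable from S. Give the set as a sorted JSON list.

FIRST iteration:
iter 1:
  A via A→b: +{b}
  B via B→b: +{b}
  C via C→a: +{a}
  S via S→A C: +{b}
  S via S→c: +{c}
  FIRST(S)={b,c}  FIRST(A)={b}  FIRST(B)={b}  FIRST(C)={a}
iter 2: — fixpoint
  FIRST(S)={b,c}  FIRST(A)={b}  FIRST(B)={b}  FIRST(C)={a}

FOLLOW iteration:
seed FOLLOW(S) with $
pass 1:
  A→B c: FOLLOW(B) ⊇ FIRST(c) = {c}; new: +{c}
  S→A C: FOLLOW(A) ⊇ FIRST(C) = {a}; new: +{a}
  S→A C: FOLLOW(C) ⊇ FOLLOW(S) ⊇ {$}; new: +{$}
  S→S b: FOLLOW(S) ⊇ FIRST(b) = {b}; new: +{b}
  FOLLOW[S]={$,b}  FOLLOW[A]={a}  FOLLOW[B]={c}  FOLLOW[C]={$}
pass 2:
  S→A C: FOLLOW(C) ⊇ FOLLOW(S) ⊇ {$,b}; new: +{b}
  FOLLOW[S]={$,b}  FOLLOW[A]={a}  FOLLOW[B]={c}  FOLLOW[C]={$,b}
pass 3: (stable)
  FOLLOW[S]={$,b}  FOLLOW[A]={a}  FOLLOW[B]={c}  FOLLOW[C]={$,b}

FOLLOW(A) = ["a"]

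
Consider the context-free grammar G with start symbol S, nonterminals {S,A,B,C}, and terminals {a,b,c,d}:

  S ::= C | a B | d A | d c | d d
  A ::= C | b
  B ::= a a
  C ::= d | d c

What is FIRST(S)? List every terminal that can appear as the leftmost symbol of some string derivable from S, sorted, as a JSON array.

FIRST iteration:
pass 1:
  A via A→b: +{b}
  B via B→a a: +{a}
  C via C→d: +{d}
  S via S→C: +{d}
  S via S→a B: +{a}
  FIRST(S)={a,d}  FIRST(A)={b}  FIRST(B)={a}  FIRST(C)={d}
pass 2:
  A via A→C: +{d}
  FIRST(S)={a,d}  FIRST(A)={b,d}  FIRST(B)={a}  FIRST(C)={d}
pass 3: — fixpoint
  FIRST(S)={a,d}  FIRST(A)={b,d}  FIRST(B)={a}  FIRST(C)={d}

FIRST(S) = ["a", "d"]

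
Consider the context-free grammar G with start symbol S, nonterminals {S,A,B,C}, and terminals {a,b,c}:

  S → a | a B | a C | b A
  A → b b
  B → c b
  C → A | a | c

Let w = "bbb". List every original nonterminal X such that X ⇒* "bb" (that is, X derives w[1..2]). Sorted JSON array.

Convert to CNF:
  S -> T0 A | T2 B | T2 C | a
  A -> T0 T0
  B -> T1 T0
  C -> T0 T0 | a | c
  T0 -> b
  T1 -> c
  T2 -> a

Fill CYK table bottom-up — only the sub-triangle for w[1..2]:
  T[1,1] 'b' = {T0}  orig:{}
  T[2,2] 'b' = {T0}  orig:{}
  T[1,2] 'bb' = {A,C}

Original NTs in T[1,2] deriving "bb": ["A", "C"]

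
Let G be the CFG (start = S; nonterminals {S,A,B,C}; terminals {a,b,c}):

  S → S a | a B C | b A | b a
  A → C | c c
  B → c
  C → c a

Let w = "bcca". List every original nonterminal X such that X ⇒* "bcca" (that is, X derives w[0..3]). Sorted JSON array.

Convert to CNF:
  S -> S T1 | T1 X3 | T2 A | T2 T1
  A -> T0 T0 | T0 T1
  B -> c
  C -> T0 T1
  T0 -> c
  T1 -> a
  T2 -> b
  X3 -> B C

CYK table (by increasing span) (cells [i..j] with 0 ≤ i ≤ j ≤ 3 only):
  T[0,0] 'b' = {T2}  orig:{}
  T[1,1] 'c' = {B,T0}  orig:{B}
  T[2,2] 'c' = {B,T0}  orig:{B}
  T[3,3] 'a' = {T1}  orig:{}
  T[0,1] 'bc' = ∅
  T[1,2] 'cc' = {A}
  T[2,3] 'ca' = {A,C}
  T[0,2] 'bcc' = {S}
  T[1,3] 'cca' = {X3}  orig:{}
  T[0,3] 'bcca' = {S}

Original NTs in T[0,3] deriving "bcca": ["S"]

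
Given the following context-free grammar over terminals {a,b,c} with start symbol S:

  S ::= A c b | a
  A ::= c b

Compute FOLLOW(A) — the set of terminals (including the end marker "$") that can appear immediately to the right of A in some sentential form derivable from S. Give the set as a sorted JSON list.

Compute FIRST by fixpoint:
[1]
  A via A→c b: +{c}
  S via S→A c b: +{c}
  S via S→a: +{a}
  FIRST(S)={a,c}  FIRST(A)={c}
[2] — fixpoint
  FIRST(S)={a,c}  FIRST(A)={c}

FOLLOW sets:
seed FOLLOW(S) with $
[1]
  S→A c b: FOLLOW(A) ⊇ FIRST(c) = {c}; new: +{c}
  S: {$}  A: {c}
[2] — fixpoint
  S: {$}  A: {c}

FOLLOW(A) = ["c"]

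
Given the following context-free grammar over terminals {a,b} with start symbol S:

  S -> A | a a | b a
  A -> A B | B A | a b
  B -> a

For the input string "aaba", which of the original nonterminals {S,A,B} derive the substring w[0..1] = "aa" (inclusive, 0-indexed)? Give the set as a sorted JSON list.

CNF form of G:
  S -> A B | B A | T0 T0 | T0 T1 | T1 T0
  A -> A B | B A | T0 T1
  B -> a
  T0 -> a
  T1 -> b

CYK table (by increasing span), restricted to cells inside w[0..1]:
  cell(0,0) a: {B,T0}  orig:{B}
  cell(1,1) a: {B,T0}  orig:{B}
  cell(0,1) aa: {S}

Original NTs in T[0,1] deriving "aa": ["S"]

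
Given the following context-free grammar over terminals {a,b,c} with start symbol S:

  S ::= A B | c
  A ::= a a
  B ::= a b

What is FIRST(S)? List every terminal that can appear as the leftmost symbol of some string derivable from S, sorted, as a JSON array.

FIRST sets, iterate to fixpoint:
round 1:
  A via A→a a: +{a}
  B via B→a b: +{a}
  S via S→A B: +{a}
  S via S→c: +{c}
  S: {a,c}  A: {a}  B: {a}
round 2: (no change)
  S: {a,c}  A: {a}  B: {a}

FIRST(S) = ["a", "c"]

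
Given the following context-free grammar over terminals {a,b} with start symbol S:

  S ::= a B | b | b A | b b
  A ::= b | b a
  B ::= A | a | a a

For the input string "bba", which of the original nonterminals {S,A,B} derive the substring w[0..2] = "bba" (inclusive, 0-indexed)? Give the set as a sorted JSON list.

CNF form of G:
  S -> T0 A | T0 T0 | T1 B | b
  A -> T0 T1 | b
  B -> T0 T1 | T1 T1 | a | b
  T0 -> b
  T1 -> a

CYK table (by increasing span), restricted to cells inside w[0..2]:
  [0..0]={A,B,S,T0}  "b"  orig:{A,B,S}
  [1..1]={A,B,S,T0}  "b"  orig:{A,B,S}
  [2..2]={B,T1}  "a"  orig:{B}
  [0..1]={S}  "bb"
  [1..2]={A,B}  "ba"
  [0..2]={S}  "bba"

Original NTs in T[0,2] deriving "bba": ["S"]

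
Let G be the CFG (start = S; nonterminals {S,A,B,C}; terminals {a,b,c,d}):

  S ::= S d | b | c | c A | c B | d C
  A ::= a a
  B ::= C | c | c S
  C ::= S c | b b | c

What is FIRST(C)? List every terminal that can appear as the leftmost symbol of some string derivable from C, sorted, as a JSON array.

Compute FIRST by fixpoint:
round 1:
  A via A→a a: +{a}
  B via B→c: +{c}
  C via C→b b: +{b}
  C via C→c: +{c}
  S via S→b: +{b}
  S via S→c: +{c}
  S via S→d C: +{d}
  FIRST[S]={b,c,d}  FIRST[A]={a}  FIRST[B]={c}  FIRST[C]={b,c}
round 2:
  B via B→C: +{b}
  C via C→S c: +{d}
  FIRST[S]={b,c,d}  FIRST[A]={a}  FIRST[B]={b,c}  FIRST[C]={b,c,d}
round 3:
  B via B→C: +{d}
  FIRST[S]={b,c,d}  FIRST[A]={a}  FIRST[B]={b,c,d}  FIRST[C]={b,c,d}
round 4: (stable)
  FIRST[S]={b,c,d}  FIRST[A]={a}  FIRST[B]={b,c,d}  FIRST[C]={b,c,d}

FIRST(C) = ["b", "c", "d"]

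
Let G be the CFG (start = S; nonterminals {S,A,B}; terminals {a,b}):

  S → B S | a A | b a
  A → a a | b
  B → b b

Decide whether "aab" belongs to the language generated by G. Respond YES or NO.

CNF form of G:
  S -> B S | T0 A | T1 T0
  A -> T0 T0 | b
  B -> T1 T1
  T0 -> a
  T1 -> b

CYK fill:
  [0..0]={T0}  "a"  orig:{}
  [1..1]={T0}  "a"  orig:{}
  [2..2]={A,T1}  "b"  orig:{A}
  [0..1]={A}  "aa"
  [1..2]={S}  "ab"
  [0..2]=∅  "aab"

S ∉ T[0,2] ⇒ NO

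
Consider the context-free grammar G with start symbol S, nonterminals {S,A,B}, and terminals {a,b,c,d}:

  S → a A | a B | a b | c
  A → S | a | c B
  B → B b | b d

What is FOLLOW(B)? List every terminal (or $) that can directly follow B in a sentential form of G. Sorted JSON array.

FIRST sets, iterate to fixpoint:
pass 1:
  A via A→a: +{a}
  A via A→c B: +{c}
  B via B→b d: +{b}
  S via S→a A: +{a}
  S via S→c: +{c}
  S: {a,c}  A: {a,c}  B: {b}
pass 2: (stable)
  S: {a,c}  A: {a,c}  B: {b}

FOLLOW sets:
seed FOLLOW(S) with $
iter 1:
  B→B b: FOLLOW(B) ⊇ FIRST(b) = {b}; new: +{b}
  S→a A: FOLLOW(A) ⊇ FOLLOW(S) ⊇ {$}; new: +{$}
  S→a B: FOLLOW(B) ⊇ FOLLOW(S) ⊇ {$}; new: +{$}
  FOLLOW(S)={$}  FOLLOW(A)={$}  FOLLOW(B)={$,b}
iter 2: (no change)
  FOLLOW(S)={$}  FOLLOW(A)={$}  FOLLOW(B)={$,b}

FOLLOW(B) = ["$", "b"]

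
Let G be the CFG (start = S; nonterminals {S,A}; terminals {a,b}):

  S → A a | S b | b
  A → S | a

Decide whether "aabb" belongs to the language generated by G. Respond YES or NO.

CNF form of G:
  S -> A T0 | S T1 | b
  A -> A T0 | S T1 | a | b
  T0 -> a
  T1 -> b

Fill CYK table bottom-up:
  T[0,0] 'a' = {A,T0}  orig:{A}
  T[1,1] 'a' = {A,T0}  orig:{A}
  T[2,2] 'b' = {A,S,T1}  orig:{A,S}
  T[3,3] 'b' = {A,S,T1}  orig:{A,S}
  T[0,1] 'aa' = {A,S}
  T[1,2] 'ab' = ∅
  T[2,3] 'bb' = {A,S}
  T[0,2] 'aab' = {A,S}
  T[1,3] 'abb' = ∅
  T[0,3] 'aabb' = {A,S}

S ∈ T[0,3] ⇒ YES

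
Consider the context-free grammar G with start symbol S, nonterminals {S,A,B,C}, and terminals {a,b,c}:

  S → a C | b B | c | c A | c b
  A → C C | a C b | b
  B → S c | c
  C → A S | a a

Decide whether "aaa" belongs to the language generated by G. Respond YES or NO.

CNF form of G:
  S -> T0 C | T1 B | T2 A | T2 T1 | c
  A -> C C | T0 X3 | b
  B -> S T2 | c
  C -> A S | T0 T0
  T0 -> a
  T1 -> b
  T2 -> c
  X3 -> C T1

CYK fill:
  [0..0]={T0}  "a"  orig:{}
  [1..1]={T0}  "a"  orig:{}
  [2..2]={T0}  "a"  orig:{}
  [0..1]={C}  "aa"
  [1..2]={C}  "aa"
  [0..2]={S}  "aaa"

S ∈ T[0,2] ⇒ YES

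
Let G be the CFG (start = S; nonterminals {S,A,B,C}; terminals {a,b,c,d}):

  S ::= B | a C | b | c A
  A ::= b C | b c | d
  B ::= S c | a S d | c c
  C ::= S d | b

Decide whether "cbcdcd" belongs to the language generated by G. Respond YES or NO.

CNF form of G:
  S -> S T1 | T1 A | T1 T1 | T2 C | T2 X5 | b
  A -> T0 C | T0 T1 | d
  B -> S T1 | T1 T1 | T2 X4
  C -> S T3 | b
  T0 -> b
  T1 -> c
  T2 -> a
  T3 -> d
  X4 -> S T3
  X5 -> S T3

CYK table (by increasing span):
  T[0,0] 'c' = {T1}  orig:{}
  T[1,1] 'b' = {C,S,T0}  orig:{C,S}
  T[2,2] 'c' = {T1}  orig:{}
  T[3,3] 'd' = {A,T3}  orig:{A}
  T[4,4] 'c' = {T1}  orig:{}
  T[5,5] 'd' = {A,T3}  orig:{A}
  T[0,1] 'cb' = ∅
  T[1,2] 'bc' = {A,B,S}
  T[2,3] 'cd' = {S}
  T[3,4] 'dc' = ∅
  T[4,5] 'cd' = {S}
  T[0,2] 'cbc' = {S}
  T[1,3] 'bcd' = {C,X4,X5}  orig:{C}
  T[2,4] 'cdc' = {B,S}
  T[3,5] 'dcd' = ∅
  T[0,3] 'cbcd' = {C,X4,X5}  orig:{C}
  T[1,4] 'bcdc' = ∅
  T[2,5] 'cdcd' = {C,X4,X5}  orig:{C}
  T[0,4] 'cbcdc' = ∅
  T[1,5] 'bcdcd' = {A}
  T[0,5] 'cbcdcd' = {S}

S ∈ T[0,5] ⇒ YES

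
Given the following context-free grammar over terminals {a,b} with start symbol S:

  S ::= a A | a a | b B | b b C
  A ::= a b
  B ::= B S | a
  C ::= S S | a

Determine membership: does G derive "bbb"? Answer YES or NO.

CNF form of G:
  S -> T0 A | T0 T0 | T1 B | T1 X2
  A -> T0 T1
  B -> B S | a
  C -> S S | a
  T0 -> a
  T1 -> b
  X2 -> T1 C

CYK fill:
  [0..0]={T1}  "b"  orig:{}
  [1..1]={T1}  "b"  orig:{}
  [2..2]={T1}  "b"  orig:{}
  [0..1]=∅  "bb"
  [1..2]=∅  "bb"
  [0..2]=∅  "bbb"

S ∉ T[0,2] ⇒ NO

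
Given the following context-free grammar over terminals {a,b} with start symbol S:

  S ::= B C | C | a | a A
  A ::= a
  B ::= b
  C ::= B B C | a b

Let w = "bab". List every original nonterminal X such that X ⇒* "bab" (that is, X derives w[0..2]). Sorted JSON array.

CNF form of G:
  S -> B C | B X3 | T0 A | T0 T1 | a
  A -> a
  B -> b
  C -> B X2 | T0 T1
  T0 -> a
  T1 -> b
  X2 -> B C
  X3 -> B C

CYK table (by increasing span), restricted to cells inside w[0..2]:
  [0..0]={B,T1}  "b"  orig:{B}
  [1..1]={A,S,T0}  "a"  orig:{A,S}
  [2..2]={B,T1}  "b"  orig:{B}
  [0..1]=∅  "ba"
  [1..2]={C,S}  "ab"
  [0..2]={S,X2,X3}  "bab"  orig:{S}

Original NTs in T[0,2] deriving "bab": ["S"]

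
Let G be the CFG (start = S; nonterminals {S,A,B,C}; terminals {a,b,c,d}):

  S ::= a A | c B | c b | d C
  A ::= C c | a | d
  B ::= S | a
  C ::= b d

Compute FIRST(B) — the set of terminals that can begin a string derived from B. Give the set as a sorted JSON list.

Compute FIRST by fixpoint:
iter 1:
  A via A→a: +{a}
  A via A→d: +{d}
  B via B→a: +{a}
  C via C→b d: +{b}
  S via S→a A: +{a}
  S via S→c B: +{c}
  S via S→d C: +{d}
  S: {a,c,d}  A: {a,d}  B: {a}  C: {b}
iter 2:
  A via A→C c: +{b}
  B via B→S: +{c,d}
  S: {a,c,d}  A: {a,b,d}  B: {a,c,d}  C: {b}
iter 3: (stable)
  S: {a,c,d}  A: {a,b,d}  B: {a,c,d}  C: {b}

FIRST(B) = ["a", "c", "d"]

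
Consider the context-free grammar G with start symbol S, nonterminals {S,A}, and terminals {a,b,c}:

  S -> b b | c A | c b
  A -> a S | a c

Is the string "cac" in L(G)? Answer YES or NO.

Convert to CNF:
  S -> T1 A | T1 T2 | T2 T2
  A -> T0 S | T0 T1
  T0 -> a
  T1 -> c
  T2 -> b

CYK fill:
  [0..0]={T1}  "c"  orig:{}
  [1..1]={T0}  "a"  orig:{}
  [2..2]={T1}  "c"  orig:{}
  [0..1]=∅  "ca"
  [1..2]={A}  "ac"
  [0..2]={S}  "cac"

S ∈ T[0,2] ⇒ YES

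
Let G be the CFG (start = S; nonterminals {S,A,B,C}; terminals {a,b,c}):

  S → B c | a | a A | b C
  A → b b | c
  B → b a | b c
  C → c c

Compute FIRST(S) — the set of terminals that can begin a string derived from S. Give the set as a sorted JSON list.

Compute FIRST by fixpoint:
pass 1:
  A via A→b b: +{b}
  A via A→c: +{c}
  B via B→b a: +{b}
  C via C→c c: +{c}
  S via S→B c: +{b}
  S via S→a: +{a}
  FIRST[S]={a,b}  FIRST[A]={b,c}  FIRST[B]={b}  FIRST[C]={c}
pass 2: (no change)
  FIRST[S]={a,b}  FIRST[A]={b,c}  FIRST[B]={b}  FIRST[C]={c}

FIRST(S) = ["a", "b"]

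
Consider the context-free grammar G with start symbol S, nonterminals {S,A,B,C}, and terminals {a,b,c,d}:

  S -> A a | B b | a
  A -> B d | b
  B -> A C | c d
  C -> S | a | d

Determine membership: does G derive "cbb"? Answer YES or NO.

Convert to CNF:
  S -> A T2 | B T3 | a
  A -> B T0 | b
  B -> A C | T1 T0
  C -> A T2 | B T3 | a | d
  T0 -> d
  T1 -> c
  T2 -> a
  T3 -> b

CYK table (by increasing span):
  cell(0,0) c: {T1}  orig:{}
  cell(1,1) b: {A,T3}  orig:{A}
  cell(2,2) b: {A,T3}  orig:{A}
  cell(0,1) cb: ∅
  cell(1,2) bb: ∅
  cell(0,2) cbb: ∅

S ∉ T[0,2] ⇒ NO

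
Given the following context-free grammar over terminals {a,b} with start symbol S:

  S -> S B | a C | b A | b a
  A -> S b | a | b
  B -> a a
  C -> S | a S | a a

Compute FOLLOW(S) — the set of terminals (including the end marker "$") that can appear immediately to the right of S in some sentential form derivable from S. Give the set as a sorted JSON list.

FIRST iteration:
pass 1:
  A via A→a: +{a}
  A via A→b: +{b}
  B via B→a a: +{a}
  C via C→a S: +{a}
  S via S→a C: +{a}
  S via S→b A: +{b}
  FIRST[S]={a,b}  FIRST[A]={a,b}  FIRST[B]={a}  FIRST[C]={a}
pass 2:
  C via C→S: +{b}
  FIRST[S]={a,b}  FIRST[A]={a,b}  FIRST[B]={a}  FIRST[C]={a,b}
pass 3: done
  FIRST[S]={a,b}  FIRST[A]={a,b}  FIRST[B]={a}  FIRST[C]={a,b}

FOLLOW iteration:
seed FOLLOW(S) with $
round 1:
  A→S b: FOLLOW(S) ⊇ FIRST(b) = {b}; new: +{b}
  S→S B: FOLLOW(S) ⊇ FIRST(B) = {a}; new: +{a}
  S→S B: FOLLOW(B) ⊇ FOLLOW(S) ⊇ {$,a,b}; new: +{$,a,b}
  S→a C: FOLLOW(C) ⊇ FOLLOW(S) ⊇ {$,a,b}; new: +{$,a,b}
  S→b A: FOLLOW(A) ⊇ FOLLOW(S) ⊇ {$,a,b}; new: +{$,a,b}
  FOLLOW(S)={$,a,b}  FOLLOW(A)={$,a,b}  FOLLOW(B)={$,a,b}  FOLLOW(C)={$,a,b}
round 2: (no change)
  FOLLOW(S)={$,a,b}  FOLLOW(A)={$,a,b}  FOLLOW(B)={$,a,b}  FOLLOW(C)={$,a,b}

FOLLOW(S) = ["$", "a", "b"]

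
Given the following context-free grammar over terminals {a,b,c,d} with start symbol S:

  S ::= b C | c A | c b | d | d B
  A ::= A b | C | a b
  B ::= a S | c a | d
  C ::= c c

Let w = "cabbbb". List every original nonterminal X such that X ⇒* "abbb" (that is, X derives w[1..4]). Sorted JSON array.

Convert to CNF:
  S -> T0 C | T2 A | T2 T0 | T3 B | d
  A -> A T0 | T1 T0 | T2 T2
  B -> T1 S | T2 T1 | d
  C -> T2 T2
  T0 -> b
  T1 -> a
  T2 -> c
  T3 -> d

CYK fill — only the sub-triangle for w[1..4]:
  cell(1,1) a: {T1}  orig:{}
  cell(2,2) b: {T0}  orig:{}
  cell(3,3) b: {T0}  orig:{}
  cell(4,4) b: {T0}  orig:{}
  cell(1,2) ab: {A}
  cell(2,3) bb: ∅
  cell(3,4) bb: ∅
  cell(1,3) abb: {A}
  cell(2,4) bbb: ∅
  cell(1,4) abbb: {A}

Original NTs in T[1,4] deriving "abbb": ["A"]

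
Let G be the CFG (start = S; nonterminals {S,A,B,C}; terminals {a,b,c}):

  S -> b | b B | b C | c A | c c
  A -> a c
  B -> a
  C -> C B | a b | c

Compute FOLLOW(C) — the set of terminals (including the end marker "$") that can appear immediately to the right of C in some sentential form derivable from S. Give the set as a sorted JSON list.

FIRST sets, iterate to fixpoint:
pass 1:
  A via A→a c: +{a}
  B via B→a: +{a}
  C via C→a b: +{a}
  C via C→c: +{c}
  S via S→b: +{b}
  S via S→c A: +{c}
  S: {b,c}  A: {a}  B: {a}  C: {a,c}
pass 2: (no change)
  S: {b,c}  A: {a}  B: {a}  C: {a,c}

FOLLOW sets:
FOLLOW(S) := {$}
iter 1:
  C→C B: FOLLOW(C) ⊇ FIRST(B) = {a}; new: +{a}
  C→C B: FOLLOW(B) ⊇ FOLLOW(C) ⊇ {a}; new: +{a}
  S→b B: FOLLOW(B) ⊇ FOLLOW(S) ⊇ {$}; new: +{$}
  S→b C: FOLLOW(C) ⊇ FOLLOW(S) ⊇ {$}; new: +{$}
  S→c A: FOLLOW(A) ⊇ FOLLOW(S) ⊇ {$}; new: +{$}
  S: {$}  A: {$}  B: {$,a}  C: {$,a}
iter 2: done
  S: {$}  A: {$}  B: {$,a}  C: {$,a}

FOLLOW(C) = ["$", "a"]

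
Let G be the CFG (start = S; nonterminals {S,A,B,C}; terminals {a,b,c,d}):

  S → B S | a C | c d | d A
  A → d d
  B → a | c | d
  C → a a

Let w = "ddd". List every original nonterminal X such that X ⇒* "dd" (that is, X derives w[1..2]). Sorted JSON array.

Convert to CNF:
  S -> B S | T0 A | T1 C | T2 T0
  A -> T0 T0
  B -> a | c | d
  C -> T1 T1
  T0 -> d
  T1 -> a
  T2 -> c

CYK table (by increasing span) — only the sub-triangle for w[1..2]:
  [1..1]={B,T0}  "d"  orig:{B}
  [2..2]={B,T0}  "d"  orig:{B}
  [1..2]={A}  "dd"

Original NTs in T[1,2] deriving "dd": ["A"]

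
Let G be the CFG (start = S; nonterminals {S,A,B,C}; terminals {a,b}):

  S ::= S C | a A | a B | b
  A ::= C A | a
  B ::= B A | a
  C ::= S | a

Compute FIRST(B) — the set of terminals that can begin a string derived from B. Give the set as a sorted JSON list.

FIRST sets, iterate to fixpoint:
round 1:
  A via A→a: +{a}
  B via B→a: +{a}
  C via C→a: +{a}
  S via S→a A: +{a}
  S via S→b: +{b}
  S: {a,b}  A: {a}  B: {a}  C: {a}
round 2:
  C via C→S: +{b}
  S: {a,b}  A: {a}  B: {a}  C: {a,b}
round 3:
  A via A→C A: +{b}
  S: {a,b}  A: {a,b}  B: {a}  C: {a,b}
round 4: — fixpoint
  S: {a,b}  A: {a,b}  B: {a}  C: {a,b}

FIRST(B) = ["a"]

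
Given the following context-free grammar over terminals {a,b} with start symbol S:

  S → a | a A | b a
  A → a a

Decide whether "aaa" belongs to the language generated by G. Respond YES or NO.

Convert to CNF:
  S -> T0 A | T1 T0 | a
  A -> T0 T0
  T0 -> a
  T1 -> b

Fill CYK table bottom-up:
  [0..0]={S,T0}  "a"  orig:{S}
  [1..1]={S,T0}  "a"  orig:{S}
  [2..2]={S,T0}  "a"  orig:{S}
  [0..1]={A}  "aa"
  [1..2]={A}  "aa"
  [0..2]={S}  "aaa"

S ∈ T[0,2] ⇒ YES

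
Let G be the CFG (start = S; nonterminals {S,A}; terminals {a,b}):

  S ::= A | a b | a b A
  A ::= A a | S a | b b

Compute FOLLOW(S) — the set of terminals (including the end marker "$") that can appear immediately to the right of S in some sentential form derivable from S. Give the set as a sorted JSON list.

FIRST iteration:
[1]
  A via A→b b: +{b}
  S via S→A: +{b}
  S via S→a b: +{a}
  FIRST(S)={a,b}  FIRST(A)={b}
[2]
  A via A→S a: +{a}
  FIRST(S)={a,b}  FIRST(A)={a,b}
[3] — fixpoint
  FIRST(S)={a,b}  FIRST(A)={a,b}

FOLLOW iteration:
seed FOLLOW(S) with $
pass 1:
  A→A a: FOLLOW(A) ⊇ FIRST(a) = {a}; new: +{a}
  A→S a: FOLLOW(S) ⊇ FIRST(a) = {a}; new: +{a}
  S→A: FOLLOW(A) ⊇ FOLLOW(S) ⊇ {$,a}; new: +{$}
  FOLLOW[S]={$,a}  FOLLOW[A]={$,a}
pass 2: (no change)
  FOLLOW[S]={$,a}  FOLLOW[A]={$,a}

FOLLOW(S) = ["$", "a"]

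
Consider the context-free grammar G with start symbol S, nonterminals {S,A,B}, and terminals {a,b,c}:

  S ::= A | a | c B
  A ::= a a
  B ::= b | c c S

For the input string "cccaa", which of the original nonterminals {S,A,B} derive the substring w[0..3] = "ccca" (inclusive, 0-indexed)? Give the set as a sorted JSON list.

Convert to CNF:
  S -> T0 T0 | T1 B | a
  A -> T0 T0
  B -> T1 X2 | b
  T0 -> a
  T1 -> c
  X2 -> T1 S

CYK fill (cells [i..j] with 0 ≤ i ≤ j ≤ 3 only):
  cell(0,0) c: {T1}  orig:{}
  cell(1,1) c: {T1}  orig:{}
  cell(2,2) c: {T1}  orig:{}
  cell(3,3) a: {S,T0}  orig:{S}
  cell(0,1) cc: ∅
  cell(1,2) cc: ∅
  cell(2,3) ca: {X2}  orig:{}
  cell(0,2) ccc: ∅
  cell(1,3) cca: {B}
  cell(0,3) ccca: {S}

Original NTs in T[0,3] deriving "ccca": ["S"]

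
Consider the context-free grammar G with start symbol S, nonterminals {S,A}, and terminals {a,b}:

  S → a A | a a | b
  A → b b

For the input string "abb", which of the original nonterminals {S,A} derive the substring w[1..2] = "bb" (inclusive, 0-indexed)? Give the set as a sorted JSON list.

Convert to CNF:
  S -> T1 A | T1 T1 | b
  A -> T0 T0
  T0 -> b
  T1 -> a

CYK table (by increasing span) — only the sub-triangle for w[1..2]:
  T[1,1] 'b' = {S,T0}  orig:{S}
  T[2,2] 'b' = {S,T0}  orig:{S}
  T[1,2] 'bb' = {A}

Original NTs in T[1,2] deriving "bb": ["A"]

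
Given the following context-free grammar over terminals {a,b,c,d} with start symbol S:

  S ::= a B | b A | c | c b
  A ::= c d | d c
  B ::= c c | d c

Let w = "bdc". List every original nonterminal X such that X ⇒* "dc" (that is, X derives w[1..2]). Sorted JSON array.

Convert to CNF:
  S -> T0 T3 | T2 B | T3 A | c
  A -> T0 T1 | T1 T0
  B -> T0 T0 | T1 T0
  T0 -> c
  T1 -> d
  T2 -> a
  T3 -> b

CYK fill — only the sub-triangle for w[1..2]:
  cell(1,1) d: {T1}  orig:{}
  cell(2,2) c: {S,T0}  orig:{S}
  cell(1,2) dc: {A,B}

Original NTs in T[1,2] deriving "dc": ["A", "B"]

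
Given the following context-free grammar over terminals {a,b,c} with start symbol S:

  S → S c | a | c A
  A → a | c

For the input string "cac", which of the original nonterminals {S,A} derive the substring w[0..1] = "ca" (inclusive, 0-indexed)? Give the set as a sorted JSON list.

Convert to CNF:
  S -> S T0 | T0 A | a
  A -> a | c
  T0 -> c

Fill CYK table bottom-up, restricted to cells inside w[0..1]:
  cell(0,0) c: {A,T0}  orig:{A}
  cell(1,1) a: {A,S}
  cell(0,1) ca: {S}

Original NTs in T[0,1] deriving "ca": ["S"]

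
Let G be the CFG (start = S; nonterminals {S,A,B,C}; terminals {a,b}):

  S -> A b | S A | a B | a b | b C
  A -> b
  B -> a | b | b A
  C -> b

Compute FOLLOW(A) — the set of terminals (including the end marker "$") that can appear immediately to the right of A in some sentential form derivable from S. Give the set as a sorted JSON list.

Compute FIRST by fixpoint:
pass 1:
  A via A→b: +{b}
  B via B→a: +{a}
  B via B→b: +{b}
  C via C→b: +{b}
  S via S→A b: +{b}
  S via S→a B: +{a}
  FIRST[S]={a,b}  FIRST[A]={b}  FIRST[B]={a,b}  FIRST[C]={b}
pass 2: (no change)
  FIRST[S]={a,b}  FIRST[A]={b}  FIRST[B]={a,b}  FIRST[C]={b}

FOLLOW sets:
FOLLOW(S) := {$}
iter 1:
  S→A b: FOLLOW(A) ⊇ FIRST(b) = {b}; new: +{b}
  S→S A: FOLLOW(S) ⊇ FIRST(A) = {b}; new: +{b}
  S→S A: FOLLOW(A) ⊇ FOLLOW(S) ⊇ {$,b}; new: +{$}
  S→a B: FOLLOW(B) ⊇ FOLLOW(S) ⊇ {$,b}; new: +{$,b}
  S→b C: FOLLOW(C) ⊇ FOLLOW(S) ⊇ {$,b}; new: +{$,b}
  FOLLOW[S]={$,b}  FOLLOW[A]={$,b}  FOLLOW[B]={$,b}  FOLLOW[C]={$,b}
iter 2: (no change)
  FOLLOW[S]={$,b}  FOLLOW[A]={$,b}  FOLLOW[B]={$,b}  FOLLOW[C]={$,b}

FOLLOW(A) = ["$", "b"]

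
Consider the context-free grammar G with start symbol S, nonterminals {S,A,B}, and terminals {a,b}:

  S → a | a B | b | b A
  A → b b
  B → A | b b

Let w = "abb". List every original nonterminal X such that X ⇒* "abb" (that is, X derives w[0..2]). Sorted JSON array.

CNF form of G:
  S -> T0 A | T1 B | a | b
  A -> T0 T0
  B -> T0 T0
  T0 -> b
  T1 -> a

Fill CYK table bottom-up (cells [i..j] with 0 ≤ i ≤ j ≤ 2 only):
  cell(0,0) a: {S,T1}  orig:{S}
  cell(1,1) b: {S,T0}  orig:{S}
  cell(2,2) b: {S,T0}  orig:{S}
  cell(0,1) ab: ∅
  cell(1,2) bb: {A,B}
  cell(0,2) abb: {S}

Original NTs in T[0,2] deriving "abb": ["S"]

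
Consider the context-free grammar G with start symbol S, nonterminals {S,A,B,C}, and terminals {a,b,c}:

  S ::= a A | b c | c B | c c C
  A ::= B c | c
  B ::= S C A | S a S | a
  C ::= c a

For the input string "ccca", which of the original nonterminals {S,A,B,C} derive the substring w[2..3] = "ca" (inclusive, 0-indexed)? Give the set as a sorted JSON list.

CNF form of G:
  S -> T0 B | T0 X5 | T1 A | T2 T0
  A -> B T0 | c
  B -> S X3 | S X4 | a
  C -> T0 T1
  T0 -> c
  T1 -> a
  T2 -> b
  X3 -> C A
  X4 -> T1 S
  X5 -> T0 C

CYK table (by increasing span), restricted to cells inside w[2..3]:
  T[2,2] 'c' = {A,T0}  orig:{A}
  T[3,3] 'a' = {B,T1}  orig:{B}
  T[2,3] 'ca' = {C,S}

Original NTs in T[2,3] deriving "ca": ["C", "S"]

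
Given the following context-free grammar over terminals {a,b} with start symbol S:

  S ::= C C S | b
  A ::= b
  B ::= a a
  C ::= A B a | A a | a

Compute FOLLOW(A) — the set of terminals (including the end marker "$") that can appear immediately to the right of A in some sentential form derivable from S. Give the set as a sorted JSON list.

FIRST iteration:
round 1:
  A via A→b: +{b}
  B via B→a a: +{a}
  C via C→A B a: +{b}
  C via C→a: +{a}
  S via S→C C S: +{a,b}
  FIRST(S)={a,b}  FIRST(A)={b}  FIRST(B)={a}  FIRST(C)={a,b}
round 2: — fixpoint
  FIRST(S)={a,b}  FIRST(A)={b}  FIRST(B)={a}  FIRST(C)={a,b}

Compute FOLLOW by fixpoint:
seed FOLLOW(S) with $
round 1:
  C→A B a: FOLLOW(A) ⊇ FIRST(B) = {a}; new: +{a}
  C→A B a: FOLLOW(B) ⊇ FIRST(a) = {a}; new: +{a}
  S→C C S: FOLLOW(C) ⊇ FIRST(C) = {a,b}; new: +{a,b}
  FOLLOW(S)={$}  FOLLOW(A)={a}  FOLLOW(B)={a}  FOLLOW(C)={a,b}
round 2: (stable)
  FOLLOW(S)={$}  FOLLOW(A)={a}  FOLLOW(B)={a}  FOLLOW(C)={a,b}

FOLLOW(A) = ["a"]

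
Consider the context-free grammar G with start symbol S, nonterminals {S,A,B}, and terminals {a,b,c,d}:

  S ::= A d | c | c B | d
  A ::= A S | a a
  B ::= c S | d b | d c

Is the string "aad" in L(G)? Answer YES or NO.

CNF form of G:
  S -> A T2 | T1 B | c | d
  A -> A S | T0 T0
  B -> T1 S | T2 T1 | T2 T3
  T0 -> a
  T1 -> c
  T2 -> d
  T3 -> b

CYK fill:
  cell(0,0) a: {T0}  orig:{}
  cell(1,1) a: {T0}  orig:{}
  cell(2,2) d: {S,T2}  orig:{S}
  cell(0,1) aa: {A}
  cell(1,2) ad: ∅
  cell(0,2) aad: {A,S}

S ∈ T[0,2] ⇒ YES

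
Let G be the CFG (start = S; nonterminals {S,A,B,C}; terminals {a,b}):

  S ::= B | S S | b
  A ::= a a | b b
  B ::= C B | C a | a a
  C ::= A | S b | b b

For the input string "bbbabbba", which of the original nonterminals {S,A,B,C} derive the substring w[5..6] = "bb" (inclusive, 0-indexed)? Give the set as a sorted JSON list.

CNF form of G:
  S -> C B | C T0 | S S | T0 T0 | b
  A -> T0 T0 | T1 T1
  B -> C B | C T0 | T0 T0
  C -> S T1 | T0 T0 | T1 T1
  T0 -> a
  T1 -> b

CYK fill, restricted to cells inside w[5..6]:
  T[5,5] 'b' = {S,T1}  orig:{S}
  T[6,6] 'b' = {S,T1}  orig:{S}
  T[5,6] 'bb' = {A,C,S}

Original NTs in T[5,6] deriving "bb": ["A", "C", "S"]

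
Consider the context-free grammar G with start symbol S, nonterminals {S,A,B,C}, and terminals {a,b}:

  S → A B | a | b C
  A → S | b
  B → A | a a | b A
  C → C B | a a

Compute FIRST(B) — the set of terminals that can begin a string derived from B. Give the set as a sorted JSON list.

FIRST sets, iterate to fixpoint:
round 1:
  A via A→b: +{b}
  B via B→A: +{b}
  B via B→a a: +{a}
  C via C→a a: +{a}
  S via S→A B: +{b}
  S via S→a: +{a}
  S: {a,b}  A: {b}  B: {a,b}  C: {a}
round 2:
  A via A→S: +{a}
  S: {a,b}  A: {a,b}  B: {a,b}  C: {a}
round 3: — fixpoint
  S: {a,b}  A: {a,b}  B: {a,b}  C: {a}

FIRST(B) = ["a", "b"]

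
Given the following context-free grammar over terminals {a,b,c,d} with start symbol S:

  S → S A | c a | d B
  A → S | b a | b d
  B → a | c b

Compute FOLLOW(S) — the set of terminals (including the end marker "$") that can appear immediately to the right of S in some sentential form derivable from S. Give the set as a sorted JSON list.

Compute FIRST by fixpoint:
iter 1:
  A via A→b a: +{b}
  B via B→a: +{a}
  B via B→c b: +{c}
  S via S→c a: +{c}
  S via S→d B: +{d}
  FIRST[S]={c,d}  FIRST[A]={b}  FIRST[B]={a,c}
iter 2:
  A via A→S: +{c,d}
  FIRST[S]={c,d}  FIRST[A]={b,c,d}  FIRST[B]={a,c}
iter 3: (no change)
  FIRST[S]={c,d}  FIRST[A]={b,c,d}  FIRST[B]={a,c}

FOLLOW sets:
seed FOLLOW(S) with $
[1]
  S→S A: FOLLOW(S) ⊇ FIRST(A) = {b,c,d}; new: +{b,c,d}
  S→S A: FOLLOW(A) ⊇ FOLLOW(S) ⊇ {$,b,c,d}; new: +{$,b,c,d}
  S→d B: FOLLOW(B) ⊇ FOLLOW(S) ⊇ {$,b,c,d}; new: +{$,b,c,d}
  S: {$,b,c,d}  A: {$,b,c,d}  B: {$,b,c,d}
[2] — fixpoint
  S: {$,b,c,d}  A: {$,b,c,d}  B: {$,b,c,d}

FOLLOW(S) = ["$", "b", "c", "d"]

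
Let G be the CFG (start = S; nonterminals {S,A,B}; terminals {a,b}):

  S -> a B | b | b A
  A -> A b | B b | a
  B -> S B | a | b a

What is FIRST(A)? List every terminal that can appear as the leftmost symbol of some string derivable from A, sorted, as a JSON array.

FIRST iteration:
iter 1:
  A via A→a: +{a}
  B via B→a: +{a}
  B via B→b a: +{b}
  S via S→a B: +{a}
  S via S→b: +{b}
  FIRST[S]={a,b}  FIRST[A]={a}  FIRST[B]={a,b}
iter 2:
  A via A→B b: +{b}
  FIRST[S]={a,b}  FIRST[A]={a,b}  FIRST[B]={a,b}
iter 3: — fixpoint
  FIRST[S]={a,b}  FIRST[A]={a,b}  FIRST[B]={a,b}

FIRST(A) = ["a", "b"]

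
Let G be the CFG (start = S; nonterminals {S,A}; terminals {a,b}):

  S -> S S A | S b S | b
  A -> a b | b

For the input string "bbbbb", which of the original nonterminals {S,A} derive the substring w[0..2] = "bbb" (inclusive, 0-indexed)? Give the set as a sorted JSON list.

Convert to CNF:
  S -> S X2 | S X3 | b
  A -> T0 T1 | b
  T0 -> a
  T1 -> b
  X2 -> S A
  X3 -> T1 S

Fill CYK table bottom-up, restricted to cells inside w[0..2]:
  cell(0,0) b: {A,S,T1}  orig:{A,S}
  cell(1,1) b: {A,S,T1}  orig:{A,S}
  cell(2,2) b: {A,S,T1}  orig:{A,S}
  cell(0,1) bb: {X2,X3}  orig:{}
  cell(1,2) bb: {X2,X3}  orig:{}
  cell(0,2) bbb: {S}

Original NTs in T[0,2] deriving "bbb": ["S"]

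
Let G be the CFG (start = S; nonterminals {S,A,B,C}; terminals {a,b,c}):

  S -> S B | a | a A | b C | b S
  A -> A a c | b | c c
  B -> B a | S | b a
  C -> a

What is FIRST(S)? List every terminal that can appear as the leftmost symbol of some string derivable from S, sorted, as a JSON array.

FIRST sets, iterate to fixpoint:
iter 1:
  A via A→b: +{b}
  A via A→c c: +{c}
  B via B→b a: +{b}
  C via C→a: +{a}
  S via S→a: +{a}
  S via S→b C: +{b}
  S: {a,b}  A: {b,c}  B: {b}  C: {a}
iter 2:
  B via B→S: +{a}
  S: {a,b}  A: {b,c}  B: {a,b}  C: {a}
iter 3: — fixpoint
  S: {a,b}  A: {b,c}  B: {a,b}  C: {a}

FIRST(S) = ["a", "b"]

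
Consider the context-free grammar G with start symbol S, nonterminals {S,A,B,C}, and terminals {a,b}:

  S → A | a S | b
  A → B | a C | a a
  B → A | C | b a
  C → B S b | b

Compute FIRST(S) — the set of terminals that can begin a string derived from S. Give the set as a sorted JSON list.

FIRST iteration:
round 1:
  A via A→a C: +{a}
  B via B→A: +{a}
  B via B→b a: +{b}
  C via C→B S b: +{a,b}
  S via S→A: +{a}
  S via S→b: +{b}
  S: {a,b}  A: {a}  B: {a,b}  C: {a,b}
round 2:
  A via A→B: +{b}
  S: {a,b}  A: {a,b}  B: {a,b}  C: {a,b}
round 3: (no change)
  S: {a,b}  A: {a,b}  B: {a,b}  C: {a,b}

FIRST(S) = ["a", "b"]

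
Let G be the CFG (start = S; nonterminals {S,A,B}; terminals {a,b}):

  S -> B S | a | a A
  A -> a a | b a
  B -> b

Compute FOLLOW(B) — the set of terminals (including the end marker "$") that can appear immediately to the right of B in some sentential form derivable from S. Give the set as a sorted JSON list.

FIRST sets, iterate to fixpoint:
round 1:
  A via A→a a: +{a}
  A via A→b a: +{b}
  B via B→b: +{b}
  S via S→B S: +{b}
  S via S→a: +{a}
  S: {a,b}  A: {a,b}  B: {b}
round 2: — fixpoint
  S: {a,b}  A: {a,b}  B: {b}

FOLLOW iteration:
initialize: $ ∈ FOLLOW(S)
pass 1:
  S→B S: FOLLOW(B) ⊇ FIRST(S) = {a,b}; new: +{a,b}
  S→a A: FOLLOW(A) ⊇ FOLLOW(S) ⊇ {$}; new: +{$}
  FOLLOW[S]={$}  FOLLOW[A]={$}  FOLLOW[B]={a,b}
pass 2: done
  FOLLOW[S]={$}  FOLLOW[A]={$}  FOLLOW[B]={a,b}

FOLLOW(B) = ["a", "b"]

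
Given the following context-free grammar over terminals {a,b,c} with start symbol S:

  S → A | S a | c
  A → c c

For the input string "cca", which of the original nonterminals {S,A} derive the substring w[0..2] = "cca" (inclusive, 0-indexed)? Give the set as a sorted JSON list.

CNF form of G:
  S -> S T1 | T0 T0 | c
  A -> T0 T0
  T0 -> c
  T1 -> a

CYK fill (cells [i..j] with 0 ≤ i ≤ j ≤ 2 only):
  [0..0]={S,T0}  "c"  orig:{S}
  [1..1]={S,T0}  "c"  orig:{S}
  [2..2]={T1}  "a"  orig:{}
  [0..1]={A,S}  "cc"
  [1..2]={S}  "ca"
  [0..2]={S}  "cca"

Original NTs in T[0,2] deriving "cca": ["S"]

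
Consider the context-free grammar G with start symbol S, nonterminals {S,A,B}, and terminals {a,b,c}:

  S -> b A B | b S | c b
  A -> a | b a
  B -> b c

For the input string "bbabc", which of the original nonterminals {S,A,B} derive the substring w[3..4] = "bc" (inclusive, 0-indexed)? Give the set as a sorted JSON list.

Convert to CNF:
  S -> T0 S | T0 X3 | T2 T0
  A -> T0 T1 | a
  B -> T0 T2
  T0 -> b
  T1 -> a
  T2 -> c
  X3 -> A B

CYK fill — only the sub-triangle for w[3..4]:
  T[3,3] 'b' = {T0}  orig:{}
  T[4,4] 'c' = {T2}  orig:{}
  T[3,4] 'bc' = {B}

Original NTs in T[3,4] deriving "bc": ["B"]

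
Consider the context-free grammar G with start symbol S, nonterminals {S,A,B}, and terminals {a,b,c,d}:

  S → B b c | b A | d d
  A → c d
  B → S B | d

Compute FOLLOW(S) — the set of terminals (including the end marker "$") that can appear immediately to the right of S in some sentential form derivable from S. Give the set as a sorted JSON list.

FIRST sets, iterate to fixpoint:
iter 1:
  A via A→c d: +{c}
  B via B→d: +{d}
  S via S→B b c: +{d}
  S via S→b A: +{b}
  FIRST(S)={b,d}  FIRST(A)={c}  FIRST(B)={d}
iter 2:
  B via B→S B: +{b}
  FIRST(S)={b,d}  FIRST(A)={c}  FIRST(B)={b,d}
iter 3: done
  FIRST(S)={b,d}  FIRST(A)={c}  FIRST(B)={b,d}

Compute FOLLOW by fixpoint:
seed FOLLOW(S) with $
round 1:
  B→S B: FOLLOW(S) ⊇ FIRST(B) = {b,d}; new: +{b,d}
  S→B b c: FOLLOW(B) ⊇ FIRST(b) = {b}; new: +{b}
  S→b A: FOLLOW(A) ⊇ FOLLOW(S) ⊇ {$,b,d}; new: +{$,b,d}
  S: {$,b,d}  A: {$,b,d}  B: {b}
round 2: done
  S: {$,b,d}  A: {$,b,d}  B: {b}

FOLLOW(S) = ["$", "b", "d"]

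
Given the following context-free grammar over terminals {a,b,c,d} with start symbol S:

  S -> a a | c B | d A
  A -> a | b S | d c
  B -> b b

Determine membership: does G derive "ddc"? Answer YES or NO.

Convert to CNF:
  S -> T1 A | T2 B | T3 T3
  A -> T0 S | T1 T2 | a
  B -> T0 T0
  T0 -> b
  T1 -> d
  T2 -> c
  T3 -> a

CYK fill:
  [0..0]={T1}  "d"  orig:{}
  [1..1]={T1}  "d"  orig:{}
  [2..2]={T2}  "c"  orig:{}
  [0..1]=∅  "dd"
  [1..2]={A}  "dc"
  [0..2]={S}  "ddc"

S ∈ T[0,2] ⇒ YES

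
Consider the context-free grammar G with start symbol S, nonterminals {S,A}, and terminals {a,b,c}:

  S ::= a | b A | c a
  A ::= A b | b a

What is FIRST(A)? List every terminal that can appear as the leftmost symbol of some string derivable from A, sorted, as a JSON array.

FIRST iteration:
pass 1:
  A via A→b a: +{b}
  S via S→a: +{a}
  S via S→b A: +{b}
  S via S→c a: +{c}
  FIRST(S)={a,b,c}  FIRST(A)={b}
pass 2: (no change)
  FIRST(S)={a,b,c}  FIRST(A)={b}

FIRST(A) = ["b"]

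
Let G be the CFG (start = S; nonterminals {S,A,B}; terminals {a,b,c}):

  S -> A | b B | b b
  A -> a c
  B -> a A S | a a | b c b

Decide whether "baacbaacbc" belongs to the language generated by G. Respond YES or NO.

CNF form of G:
  S -> T0 T1 | T2 B | T2 T2
  A -> T0 T1
  B -> T0 T0 | T0 X3 | T2 X4
  T0 -> a
  T1 -> c
  T2 -> b
  X3 -> A S
  X4 -> T1 T2

Fill CYK table bottom-up:
  cell(0,0) b: {T2}  orig:{}
  cell(1,1) a: {T0}  orig:{}
  cell(2,2) a: {T0}  orig:{}
  cell(3,3) c: {T1}  orig:{}
  cell(4,4) b: {T2}  orig:{}
  cell(5,5) a: {T0}  orig:{}
  cell(6,6) a: {T0}  orig:{}
  cell(7,7) c: {T1}  orig:{}
  cell(8,8) b: {T2}  orig:{}
  cell(9,9) c: {T1}  orig:{}
  cell(0,1) ba: ∅
  cell(1,2) aa: {B}
  cell(2,3) ac: {A,S}
  cell(3,4) cb: {X4}  orig:{}
  cell(4,5) ba: ∅
  cell(5,6) aa: {B}
  cell(6,7) ac: {A,S}
  cell(7,8) cb: {X4}  orig:{}
  cell(8,9) bc: ∅
  cell(0,2) baa: {S}
  cell(1,3) aac: ∅
  cell(2,4) acb: ∅
  cell(3,5) cba: ∅
  cell(4,6) baa: {S}
  cell(5,7) aac: ∅
  cell(6,8) acb: ∅
  cell(7,9) cbc: ∅
  cell(0,3) baac: ∅
  cell(1,4) aacb: ∅
  cell(2,5) acba: ∅
  cell(3,6) cbaa: ∅
  cell(4,7) baac: ∅
  cell(5,8) aacb: ∅
  cell(6,9) acbc: ∅
  cell(0,4) baacb: ∅
  cell(1,5) aacba: ∅
  cell(2,6) acbaa: {X3}  orig:{}
  cell(3,7) cbaac: ∅
  cell(4,8) baacb: ∅
  cell(5,9) aacbc: ∅
  cell(0,5) baacba: ∅
  cell(1,6) aacbaa: {B}
  cell(2,7) acbaac: ∅
  cell(3,8) cbaacb: ∅
  cell(4,9) baacbc: ∅
  cell(0,6) baacbaa: {S}
  cell(1,7) aacbaac: ∅
  cell(2,8) acbaacb: ∅
  cell(3,9) cbaacbc: ∅
  cell(0,7) baacbaac: ∅
  cell(1,8) aacbaacb: ∅
  cell(2,9) acbaacbc: ∅
  cell(0,8) baacbaacb: ∅
  cell(1,9) aacbaacbc: ∅
  cell(0,9) baacbaacbc: ∅

S ∉ T[0,9] ⇒ NO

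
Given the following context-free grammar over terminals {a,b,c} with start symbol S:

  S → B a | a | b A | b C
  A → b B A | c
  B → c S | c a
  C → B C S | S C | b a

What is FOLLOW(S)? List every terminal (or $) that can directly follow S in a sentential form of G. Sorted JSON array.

FIRST sets, iterate to fixpoint:
iter 1:
  A via A→b B A: +{b}
  A via A→c: +{c}
  B via B→c S: +{c}
  C via C→B C S: +{c}
  C via C→b a: +{b}
  S via S→B a: +{c}
  S via S→a: +{a}
  S via S→b A: +{b}
  FIRST[S]={a,b,c}  FIRST[A]={b,c}  FIRST[B]={c}  FIRST[C]={b,c}
iter 2:
  C via C→S C: +{a}
  FIRST[S]={a,b,c}  FIRST[A]={b,c}  FIRST[B]={c}  FIRST[C]={a,b,c}
iter 3: — fixpoint
  FIRST[S]={a,b,c}  FIRST[A]={b,c}  FIRST[B]={c}  FIRST[C]={a,b,c}

FOLLOW sets:
seed FOLLOW(S) with $
pass 1:
  A→b B A: FOLLOW(B) ⊇ FIRST(A) = {b,c}; new: +{b,c}
  B→c S: FOLLOW(S) ⊇ FOLLOW(B) ⊇ {b,c}; new: +{b,c}
  C→B C S: FOLLOW(B) ⊇ FIRST(C) = {a,b,c}; new: +{a}
  C→B C S: FOLLOW(C) ⊇ FIRST(S) = {a,b,c}; new: +{a,b,c}
  C→B C S: FOLLOW(S) ⊇ FOLLOW(C) ⊇ {a,b,c}; new: +{a}
  S→b A: FOLLOW(A) ⊇ FOLLOW(S) ⊇ {$,a,b,c}; new: +{$,a,b,c}
  S→b C: FOLLOW(C) ⊇ FOLLOW(S) ⊇ {$,a,b,c}; new: +{$}
  S: {$,a,b,c}  A: {$,a,b,c}  B: {a,b,c}  C: {$,a,b,c}
pass 2: (no change)
  S: {$,a,b,c}  A: {$,a,b,c}  B: {a,b,c}  C: {$,a,b,c}

FOLLOW(S) = ["$", "a", "b", "c"]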